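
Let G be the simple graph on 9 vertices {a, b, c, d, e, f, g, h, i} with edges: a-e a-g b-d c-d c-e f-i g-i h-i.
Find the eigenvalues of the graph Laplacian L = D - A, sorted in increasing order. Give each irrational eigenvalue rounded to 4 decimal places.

With the vertex order [a, b, c, d, e, f, g, h, i], the degrees are [2, 1, 2, 2, 2, 1, 2, 1, 3], giving D = diag(2, 1, 2, 2, 2, 1, 2, 1, 3) and L = D - A. The multiplicity of 0 as a Laplacian eigenvalue equals the number of connected components. There is one zero in the spectrum, matching the 1 component.

[0, 0.1289, 0.5540, 1, 1.2613, 2.1326, 3, 3.6881, 4.2350]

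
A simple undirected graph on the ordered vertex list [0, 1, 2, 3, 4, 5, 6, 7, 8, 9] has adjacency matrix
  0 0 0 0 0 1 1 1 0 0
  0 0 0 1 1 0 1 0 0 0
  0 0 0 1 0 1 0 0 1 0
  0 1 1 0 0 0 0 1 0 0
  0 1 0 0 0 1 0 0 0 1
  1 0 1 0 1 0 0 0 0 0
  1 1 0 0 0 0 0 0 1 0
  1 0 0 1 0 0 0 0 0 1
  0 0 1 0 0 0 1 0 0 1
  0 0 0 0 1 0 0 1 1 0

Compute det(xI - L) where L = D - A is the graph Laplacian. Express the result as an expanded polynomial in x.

x^10 - 30x^9 + 390x^8 - 2880x^7 + 13305x^6 - 39882x^5 + 77640x^4 - 94800x^3 + 66000x^2 - 20000x

Reading degrees in the order [0, 1, 2, 3, 4, 5, 6, 7, 8, 9] gives [3, 3, 3, 3, 3, 3, 3, 3, 3, 3]; set D = diag(3, 3, 3, 3, 3, 3, 3, 3, 3, 3) and form L = D - A. Computing det(xI - L) by cofactor expansion (or equivalently via sum-over-permutations) gives x^10 - 30x^9 + 390x^8 - 2880x^7 + 13305x^6 - 39882x^5 + 77640x^4 - 94800x^3 + 66000x^2 - 20000x. The constant term is 0 because L is singular (the all-ones vector lies in its kernel). The eigenvalues sum to 30, which equals trace(L) = 2|E|. By the matrix-tree theorem the graph has (1/10) * product of the nonzero eigenvalues = 2000 spanning trees.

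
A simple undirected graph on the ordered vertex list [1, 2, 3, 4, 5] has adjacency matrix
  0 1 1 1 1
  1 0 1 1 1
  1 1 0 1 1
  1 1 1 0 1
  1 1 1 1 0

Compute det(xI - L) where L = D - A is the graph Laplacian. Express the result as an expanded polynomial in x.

With the vertex order [1, 2, 3, 4, 5], the degrees are [4, 4, 4, 4, 4], giving D = diag(4, 4, 4, 4, 4) and L = D - A. L has integer entries, so p(x) = det(xI - L) has integer coefficients. Expanding the determinant yields x^5 - 20x^4 + 150x^3 - 500x^2 + 625x. The constant term is 0 because L is singular (the all-ones vector lies in its kernel). There is one zero in the spectrum, matching the 1 component. The largest eigenvalue, 5, is at most the vertex count 5.

x^5 - 20x^4 + 150x^3 - 500x^2 + 625x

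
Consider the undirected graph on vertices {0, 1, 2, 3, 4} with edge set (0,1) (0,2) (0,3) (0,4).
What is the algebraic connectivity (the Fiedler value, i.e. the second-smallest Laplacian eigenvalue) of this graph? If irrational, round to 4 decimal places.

1

With the vertex order [0, 1, 2, 3, 4], the degrees are [4, 1, 1, 1, 1], giving D = diag(4, 1, 1, 1, 1) and L = D - A. Computing the eigenvalues of L and sorting gives [0, 1, 1, 1, 5]. The Fiedler value lambda_2 = 1 is strictly positive, so the graph is connected.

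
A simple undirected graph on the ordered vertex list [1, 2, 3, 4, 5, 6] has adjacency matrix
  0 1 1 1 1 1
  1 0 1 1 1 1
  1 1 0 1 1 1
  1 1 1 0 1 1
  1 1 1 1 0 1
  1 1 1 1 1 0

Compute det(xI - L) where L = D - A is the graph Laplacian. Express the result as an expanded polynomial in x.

Reading degrees in the order [1, 2, 3, 4, 5, 6] gives [5, 5, 5, 5, 5, 5]; set D = diag(5, 5, 5, 5, 5, 5) and form L = D - A. Computing det(xI - L) by cofactor expansion (or equivalently via sum-over-permutations) gives x^6 - 30x^5 + 360x^4 - 2160x^3 + 6480x^2 - 7776x. Since p(0) = det(-L) = 0, x divides p(x).

x^6 - 30x^5 + 360x^4 - 2160x^3 + 6480x^2 - 7776x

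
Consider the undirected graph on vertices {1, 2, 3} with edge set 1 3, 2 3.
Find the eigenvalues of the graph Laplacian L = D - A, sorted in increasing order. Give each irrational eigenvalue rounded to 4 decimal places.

[0, 1, 3]

Reading degrees in the order [1, 2, 3] gives [1, 1, 2]; set D = diag(1, 1, 2) and form L = D - A. Diagonalising L (or applying a numerical eigensolver to the 3x3 matrix) gives the spectrum above. There is one zero in the spectrum, matching the 1 component.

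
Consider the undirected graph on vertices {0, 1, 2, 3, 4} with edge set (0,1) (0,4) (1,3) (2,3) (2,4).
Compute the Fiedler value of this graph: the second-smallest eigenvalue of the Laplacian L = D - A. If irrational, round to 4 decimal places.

Reading degrees in the order [0, 1, 2, 3, 4] gives [2, 2, 2, 2, 2]; set D = diag(2, 2, 2, 2, 2) and form L = D - A. Computing the eigenvalues of L and sorting gives [0, 1.3820, 1.3820, 3.6180, 3.6180]. The Fiedler value lambda_2 = 1.3820 is strictly positive, so the graph is connected. The eigenvalues sum to 10, which equals trace(L) = 2|E|. There is one zero in the spectrum, matching the 1 component.

1.3820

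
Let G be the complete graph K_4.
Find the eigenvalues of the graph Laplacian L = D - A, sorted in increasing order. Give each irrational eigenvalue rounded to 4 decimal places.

The graph has 4 vertices and degree multiset [3, 3, 3, 3]; D is the diagonal matrix of degrees and L = D - A. Since every row of L sums to 0, the all-ones vector is in the kernel and 0 is an eigenvalue. The single zero eigenvalue shows the graph is connected.

[0, 4, 4, 4]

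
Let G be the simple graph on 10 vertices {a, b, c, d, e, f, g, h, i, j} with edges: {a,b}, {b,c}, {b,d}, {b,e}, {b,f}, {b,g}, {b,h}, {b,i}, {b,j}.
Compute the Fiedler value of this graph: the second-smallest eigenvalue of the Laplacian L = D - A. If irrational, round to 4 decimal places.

1

Reading degrees in the order [a, b, c, d, e, f, g, h, i, j] gives [1, 9, 1, 1, 1, 1, 1, 1, 1, 1]; set D = diag(1, 9, 1, 1, 1, 1, 1, 1, 1, 1) and form L = D - A. The smallest Laplacian eigenvalue is always 0. The next one, lambda_2 = 1, measures how hard the graph is to disconnect: larger values mean better connectivity. There is one zero in the spectrum, matching the 1 component. The eigenvalues sum to 18, which equals trace(L) = 2|E|.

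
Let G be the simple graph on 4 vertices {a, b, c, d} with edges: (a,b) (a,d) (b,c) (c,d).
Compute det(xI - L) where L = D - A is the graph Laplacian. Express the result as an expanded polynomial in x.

Reading degrees in the order [a, b, c, d] gives [2, 2, 2, 2]; set D = diag(2, 2, 2, 2) and form L = D - A. L has integer entries, so p(x) = det(xI - L) has integer coefficients. Expanding the determinant yields x^4 - 8x^3 + 20x^2 - 16x. The constant term is 0 because L is singular (the all-ones vector lies in its kernel).

x^4 - 8x^3 + 20x^2 - 16x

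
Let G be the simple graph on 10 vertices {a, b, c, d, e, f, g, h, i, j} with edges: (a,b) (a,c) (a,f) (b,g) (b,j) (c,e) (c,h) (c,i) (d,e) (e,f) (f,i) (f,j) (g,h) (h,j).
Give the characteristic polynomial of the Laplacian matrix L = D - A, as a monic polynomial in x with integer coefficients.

x^10 - 28x^9 + 335x^8 - 2242x^7 + 9219x^6 - 24042x^5 + 39497x^4 - 39020x^3 + 20715x^2 - 4400x

Each diagonal entry of L is the vertex degree and each off-diagonal entry is -1 where an edge is present, 0 otherwise; in the order [a, b, c, d, e, f, g, h, i, j] the diagonal is [3, 3, 4, 1, 3, 4, 2, 3, 2, 3]. Computing det(xI - L) by cofactor expansion (or equivalently via sum-over-permutations) gives x^10 - 28x^9 + 335x^8 - 2242x^7 + 9219x^6 - 24042x^5 + 39497x^4 - 39020x^3 + 20715x^2 - 4400x. Since p(0) = det(-L) = 0, x divides p(x). The largest eigenvalue, 6.1769, is at most the vertex count 10. The eigenvalues sum to 28, which equals trace(L) = 2|E|.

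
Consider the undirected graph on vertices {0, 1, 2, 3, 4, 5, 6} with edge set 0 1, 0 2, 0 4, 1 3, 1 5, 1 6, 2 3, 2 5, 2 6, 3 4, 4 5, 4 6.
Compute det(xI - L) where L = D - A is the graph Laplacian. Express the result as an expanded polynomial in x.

Each diagonal entry of L is the vertex degree and each off-diagonal entry is -1 where an edge is present, 0 otherwise; in the order [0, 1, 2, 3, 4, 5, 6] the diagonal is [3, 4, 4, 3, 4, 3, 3]. L has integer entries, so p(x) = det(xI - L) has integer coefficients. Expanding the determinant yields x^7 - 24x^6 + 234x^5 - 1192x^4 + 3357x^3 - 4968x^2 + 3024x. The constant term is 0 because L is singular (the all-ones vector lies in its kernel). The eigenvalues sum to 24, which equals trace(L) = 2|E|.

x^7 - 24x^6 + 234x^5 - 1192x^4 + 3357x^3 - 4968x^2 + 3024x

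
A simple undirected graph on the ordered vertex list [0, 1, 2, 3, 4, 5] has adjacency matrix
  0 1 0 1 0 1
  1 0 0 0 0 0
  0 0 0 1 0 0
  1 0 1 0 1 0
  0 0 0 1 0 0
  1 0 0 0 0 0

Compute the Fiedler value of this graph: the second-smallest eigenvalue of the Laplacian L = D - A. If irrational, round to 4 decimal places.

0.4384

Each diagonal entry of L is the vertex degree and each off-diagonal entry is -1 where an edge is present, 0 otherwise; in the order [0, 1, 2, 3, 4, 5] the diagonal is [3, 1, 1, 3, 1, 1]. The sorted Laplacian eigenvalues are [0, 0.4384, 1, 1, 3, 4.5616]; the algebraic connectivity is the second entry, 0.4384. The largest eigenvalue, 4.5616, is at most the vertex count 6. There is one zero in the spectrum, matching the 1 component.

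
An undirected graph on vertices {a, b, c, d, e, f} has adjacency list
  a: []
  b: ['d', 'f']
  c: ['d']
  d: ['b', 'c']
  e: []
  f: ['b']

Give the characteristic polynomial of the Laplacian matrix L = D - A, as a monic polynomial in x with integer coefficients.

x^6 - 6x^5 + 10x^4 - 4x^3

Each diagonal entry of L is the vertex degree and each off-diagonal entry is -1 where an edge is present, 0 otherwise; in the order [a, b, c, d, e, f] the diagonal is [0, 2, 1, 2, 0, 1]. Computing det(xI - L) by cofactor expansion (or equivalently via sum-over-permutations) gives x^6 - 6x^5 + 10x^4 - 4x^3. The coefficient of x^5 equals -trace(L) = -6, matching the sum of degrees. The largest eigenvalue, 3.4142, is at most the vertex count 6.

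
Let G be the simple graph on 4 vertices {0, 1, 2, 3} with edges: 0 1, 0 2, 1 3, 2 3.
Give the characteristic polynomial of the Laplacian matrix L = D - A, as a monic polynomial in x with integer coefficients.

Reading degrees in the order [0, 1, 2, 3] gives [2, 2, 2, 2]; set D = diag(2, 2, 2, 2) and form L = D - A. The eigenvalues of L are [0, 2, 2, 4]; the characteristic polynomial is the product of (x - lambda_i), which multiplies out to x^4 - 8x^3 + 20x^2 - 16x. Since p(0) = det(-L) = 0, x divides p(x).

x^4 - 8x^3 + 20x^2 - 16x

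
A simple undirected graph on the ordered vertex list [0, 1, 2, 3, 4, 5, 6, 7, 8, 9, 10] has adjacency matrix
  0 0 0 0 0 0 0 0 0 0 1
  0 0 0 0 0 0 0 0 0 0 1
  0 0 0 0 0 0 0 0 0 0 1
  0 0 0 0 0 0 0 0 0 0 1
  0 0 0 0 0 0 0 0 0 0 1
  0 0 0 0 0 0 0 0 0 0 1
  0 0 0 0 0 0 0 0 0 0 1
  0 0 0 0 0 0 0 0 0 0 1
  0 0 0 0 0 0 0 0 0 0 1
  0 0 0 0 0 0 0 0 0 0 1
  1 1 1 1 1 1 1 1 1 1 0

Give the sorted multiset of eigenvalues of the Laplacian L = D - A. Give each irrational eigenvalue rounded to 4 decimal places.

Reading degrees in the order [0, 1, 2, 3, 4, 5, 6, 7, 8, 9, 10] gives [1, 1, 1, 1, 1, 1, 1, 1, 1, 1, 10]; set D = diag(1, 1, 1, 1, 1, 1, 1, 1, 1, 1, 10) and form L = D - A. The multiplicity of 0 as a Laplacian eigenvalue equals the number of connected components. The largest eigenvalue, 11, is at most the vertex count 11.

[0, 1, 1, 1, 1, 1, 1, 1, 1, 1, 11]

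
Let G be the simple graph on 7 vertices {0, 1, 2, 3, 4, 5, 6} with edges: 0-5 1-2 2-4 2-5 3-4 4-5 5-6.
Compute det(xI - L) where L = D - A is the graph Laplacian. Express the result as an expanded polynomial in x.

x^7 - 14x^6 + 72x^5 - 170x^4 + 194x^3 - 104x^2 + 21x

With the vertex order [0, 1, 2, 3, 4, 5, 6], the degrees are [1, 1, 3, 1, 3, 4, 1], giving D = diag(1, 1, 3, 1, 3, 4, 1) and L = D - A. L has integer entries, so p(x) = det(xI - L) has integer coefficients. Expanding the determinant yields x^7 - 14x^6 + 72x^5 - 170x^4 + 194x^3 - 104x^2 + 21x. The coefficient of x^6 equals -trace(L) = -14, matching the sum of degrees. The largest eigenvalue, 5.1642, is at most the vertex count 7. There is one zero in the spectrum, matching the 1 component.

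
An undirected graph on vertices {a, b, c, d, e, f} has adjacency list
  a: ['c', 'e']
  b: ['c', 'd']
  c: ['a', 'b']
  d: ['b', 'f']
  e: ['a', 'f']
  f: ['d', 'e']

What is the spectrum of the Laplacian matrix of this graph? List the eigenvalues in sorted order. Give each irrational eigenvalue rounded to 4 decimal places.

[0, 1, 1, 3, 3, 4]

Reading degrees in the order [a, b, c, d, e, f] gives [2, 2, 2, 2, 2, 2]; set D = diag(2, 2, 2, 2, 2, 2) and form L = D - A. Diagonalising L (or applying a numerical eigensolver to the 6x6 matrix) gives the spectrum above. The single zero eigenvalue shows the graph is connected. The eigenvalues sum to 12, which equals trace(L) = 2|E|. The largest eigenvalue, 4, is at most the vertex count 6.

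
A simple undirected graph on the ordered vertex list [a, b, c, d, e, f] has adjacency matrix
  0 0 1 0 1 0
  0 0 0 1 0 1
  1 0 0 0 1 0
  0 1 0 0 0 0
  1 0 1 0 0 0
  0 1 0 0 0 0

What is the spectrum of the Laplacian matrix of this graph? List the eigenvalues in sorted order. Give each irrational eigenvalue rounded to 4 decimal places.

[0, 0, 1, 3, 3, 3]

Reading degrees in the order [a, b, c, d, e, f] gives [2, 2, 2, 1, 2, 1]; set D = diag(2, 2, 2, 1, 2, 1) and form L = D - A. The multiplicity of 0 as a Laplacian eigenvalue equals the number of connected components. The 2 zero eigenvalues correspond to the 2 connected components.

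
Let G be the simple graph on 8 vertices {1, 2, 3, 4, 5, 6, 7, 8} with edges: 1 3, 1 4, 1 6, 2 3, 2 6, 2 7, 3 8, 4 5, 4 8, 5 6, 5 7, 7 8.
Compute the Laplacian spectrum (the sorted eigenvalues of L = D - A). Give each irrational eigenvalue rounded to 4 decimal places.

[0, 2, 2, 2, 4, 4, 4, 6]

With the vertex order [1, 2, 3, 4, 5, 6, 7, 8], the degrees are [3, 3, 3, 3, 3, 3, 3, 3], giving D = diag(3, 3, 3, 3, 3, 3, 3, 3) and L = D - A. L is symmetric positive semidefinite, so every eigenvalue is real and nonnegative. The single zero eigenvalue shows the graph is connected.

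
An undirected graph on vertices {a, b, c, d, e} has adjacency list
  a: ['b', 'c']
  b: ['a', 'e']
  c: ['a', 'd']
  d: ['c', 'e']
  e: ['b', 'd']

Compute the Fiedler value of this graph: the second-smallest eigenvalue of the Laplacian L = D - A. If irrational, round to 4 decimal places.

1.3820

Each diagonal entry of L is the vertex degree and each off-diagonal entry is -1 where an edge is present, 0 otherwise; in the order [a, b, c, d, e] the diagonal is [2, 2, 2, 2, 2]. The sorted Laplacian eigenvalues are [0, 1.3820, 1.3820, 3.6180, 3.6180]; the algebraic connectivity is the second entry, 1.3820.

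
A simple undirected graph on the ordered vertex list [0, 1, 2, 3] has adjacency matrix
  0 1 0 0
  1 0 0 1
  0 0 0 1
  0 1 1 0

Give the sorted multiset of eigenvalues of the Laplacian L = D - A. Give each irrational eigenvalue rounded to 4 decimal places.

[0, 0.5858, 2, 3.4142]

With the vertex order [0, 1, 2, 3], the degrees are [1, 2, 1, 2], giving D = diag(1, 2, 1, 2) and L = D - A. Diagonalising L (or applying a numerical eigensolver to the 4x4 matrix) gives the spectrum above. The eigenvalues sum to 6, which equals trace(L) = 2|E|.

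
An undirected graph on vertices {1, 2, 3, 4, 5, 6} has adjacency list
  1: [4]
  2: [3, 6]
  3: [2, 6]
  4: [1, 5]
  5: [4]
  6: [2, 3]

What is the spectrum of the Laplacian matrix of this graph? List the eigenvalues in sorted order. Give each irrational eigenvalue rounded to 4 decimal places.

[0, 0, 1, 3, 3, 3]

With the vertex order [1, 2, 3, 4, 5, 6], the degrees are [1, 2, 2, 2, 1, 2], giving D = diag(1, 2, 2, 2, 1, 2) and L = D - A. Since every row of L sums to 0, the all-ones vector is in the kernel and 0 is an eigenvalue. The 2 zero eigenvalues correspond to the 2 connected components. There are 2 zeros in the spectrum, matching the 2 components.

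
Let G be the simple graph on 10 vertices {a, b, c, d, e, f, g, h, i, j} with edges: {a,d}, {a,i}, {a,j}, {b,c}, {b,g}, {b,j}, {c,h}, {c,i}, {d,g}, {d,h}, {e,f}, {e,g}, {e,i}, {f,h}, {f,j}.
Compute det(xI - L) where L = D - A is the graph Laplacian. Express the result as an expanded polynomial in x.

With the vertex order [a, b, c, d, e, f, g, h, i, j], the degrees are [3, 3, 3, 3, 3, 3, 3, 3, 3, 3], giving D = diag(3, 3, 3, 3, 3, 3, 3, 3, 3, 3) and L = D - A. Computing det(xI - L) by cofactor expansion (or equivalently via sum-over-permutations) gives x^10 - 30x^9 + 390x^8 - 2880x^7 + 13305x^6 - 39882x^5 + 77640x^4 - 94800x^3 + 66000x^2 - 20000x. The constant term is 0 because L is singular (the all-ones vector lies in its kernel). The largest eigenvalue, 5, is at most the vertex count 10.

x^10 - 30x^9 + 390x^8 - 2880x^7 + 13305x^6 - 39882x^5 + 77640x^4 - 94800x^3 + 66000x^2 - 20000x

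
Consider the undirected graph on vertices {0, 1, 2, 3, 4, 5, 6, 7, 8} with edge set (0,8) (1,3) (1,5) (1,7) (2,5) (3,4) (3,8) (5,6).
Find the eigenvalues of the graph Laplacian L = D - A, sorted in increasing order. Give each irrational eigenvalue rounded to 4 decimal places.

[0, 0.2118, 0.5546, 0.7223, 1, 2.0782, 2.7338, 3.8525, 4.8468]

Reading degrees in the order [0, 1, 2, 3, 4, 5, 6, 7, 8] gives [1, 3, 1, 3, 1, 3, 1, 1, 2]; set D = diag(1, 3, 1, 3, 1, 3, 1, 1, 2) and form L = D - A. Diagonalising L (or applying a numerical eigensolver to the 9x9 matrix) gives the spectrum above.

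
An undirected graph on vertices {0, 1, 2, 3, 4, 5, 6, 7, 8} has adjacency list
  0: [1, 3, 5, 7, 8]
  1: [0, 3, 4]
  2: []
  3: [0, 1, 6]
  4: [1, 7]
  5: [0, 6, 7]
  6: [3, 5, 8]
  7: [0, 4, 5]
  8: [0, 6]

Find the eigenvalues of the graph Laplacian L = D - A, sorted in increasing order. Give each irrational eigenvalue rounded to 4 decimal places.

[0, 0, 1.1628, 2, 2.3015, 3.2405, 4, 4.9202, 6.3752]

With the vertex order [0, 1, 2, 3, 4, 5, 6, 7, 8], the degrees are [5, 3, 0, 3, 2, 3, 3, 3, 2], giving D = diag(5, 3, 0, 3, 2, 3, 3, 3, 2) and L = D - A. The multiplicity of 0 as a Laplacian eigenvalue equals the number of connected components. The 2 zero eigenvalues correspond to the 2 connected components. The largest eigenvalue, 6.3752, is at most the vertex count 9.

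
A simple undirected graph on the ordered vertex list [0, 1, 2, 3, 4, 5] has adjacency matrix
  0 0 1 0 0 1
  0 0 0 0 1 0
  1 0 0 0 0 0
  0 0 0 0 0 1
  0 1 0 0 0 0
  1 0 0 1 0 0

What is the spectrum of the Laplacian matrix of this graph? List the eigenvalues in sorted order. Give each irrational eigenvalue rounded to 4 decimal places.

[0, 0, 0.5858, 2, 2, 3.4142]

With the vertex order [0, 1, 2, 3, 4, 5], the degrees are [2, 1, 1, 1, 1, 2], giving D = diag(2, 1, 1, 1, 1, 2) and L = D - A. Since every row of L sums to 0, the all-ones vector is in the kernel and 0 is an eigenvalue. The 2 zero eigenvalues correspond to the 2 connected components. The largest eigenvalue, 3.4142, is at most the vertex count 6.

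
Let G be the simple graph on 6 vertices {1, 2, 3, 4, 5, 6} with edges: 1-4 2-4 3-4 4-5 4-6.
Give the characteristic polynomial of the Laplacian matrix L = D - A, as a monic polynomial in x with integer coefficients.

x^6 - 10x^5 + 30x^4 - 40x^3 + 25x^2 - 6x

With the vertex order [1, 2, 3, 4, 5, 6], the degrees are [1, 1, 1, 5, 1, 1], giving D = diag(1, 1, 1, 5, 1, 1) and L = D - A. L has integer entries, so p(x) = det(xI - L) has integer coefficients. Expanding the determinant yields x^6 - 10x^5 + 30x^4 - 40x^3 + 25x^2 - 6x. The constant term is 0 because L is singular (the all-ones vector lies in its kernel). There is one zero in the spectrum, matching the 1 component. The eigenvalues sum to 10, which equals trace(L) = 2|E|.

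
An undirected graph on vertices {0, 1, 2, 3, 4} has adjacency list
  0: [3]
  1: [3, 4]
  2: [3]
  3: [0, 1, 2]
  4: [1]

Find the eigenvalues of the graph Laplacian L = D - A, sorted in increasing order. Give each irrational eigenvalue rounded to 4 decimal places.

[0, 0.5188, 1, 2.3111, 4.1701]

With the vertex order [0, 1, 2, 3, 4], the degrees are [1, 2, 1, 3, 1], giving D = diag(1, 2, 1, 3, 1) and L = D - A. L is symmetric positive semidefinite, so every eigenvalue is real and nonnegative. The single zero eigenvalue shows the graph is connected. The largest eigenvalue, 4.1701, is at most the vertex count 5. The eigenvalues sum to 8, which equals trace(L) = 2|E|.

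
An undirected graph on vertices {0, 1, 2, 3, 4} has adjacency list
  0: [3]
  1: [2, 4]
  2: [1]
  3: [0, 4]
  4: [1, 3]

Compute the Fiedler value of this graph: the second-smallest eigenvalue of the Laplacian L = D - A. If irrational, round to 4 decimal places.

Reading degrees in the order [0, 1, 2, 3, 4] gives [1, 2, 1, 2, 2]; set D = diag(1, 2, 1, 2, 2) and form L = D - A. The sorted Laplacian eigenvalues are [0, 0.3820, 1.3820, 2.6180, 3.6180]; the algebraic connectivity is the second entry, 0.3820.

0.3820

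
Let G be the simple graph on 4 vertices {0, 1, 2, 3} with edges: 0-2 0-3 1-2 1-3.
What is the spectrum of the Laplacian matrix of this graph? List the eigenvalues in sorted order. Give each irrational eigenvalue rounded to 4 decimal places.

[0, 2, 2, 4]

Each diagonal entry of L is the vertex degree and each off-diagonal entry is -1 where an edge is present, 0 otherwise; in the order [0, 1, 2, 3] the diagonal is [2, 2, 2, 2]. The multiplicity of 0 as a Laplacian eigenvalue equals the number of connected components. The largest eigenvalue, 4, is at most the vertex count 4.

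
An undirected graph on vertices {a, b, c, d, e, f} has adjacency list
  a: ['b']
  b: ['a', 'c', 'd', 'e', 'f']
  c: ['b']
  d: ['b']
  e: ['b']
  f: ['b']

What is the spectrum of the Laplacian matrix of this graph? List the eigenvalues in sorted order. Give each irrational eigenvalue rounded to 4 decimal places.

Each diagonal entry of L is the vertex degree and each off-diagonal entry is -1 where an edge is present, 0 otherwise; in the order [a, b, c, d, e, f] the diagonal is [1, 5, 1, 1, 1, 1]. The multiplicity of 0 as a Laplacian eigenvalue equals the number of connected components.

[0, 1, 1, 1, 1, 6]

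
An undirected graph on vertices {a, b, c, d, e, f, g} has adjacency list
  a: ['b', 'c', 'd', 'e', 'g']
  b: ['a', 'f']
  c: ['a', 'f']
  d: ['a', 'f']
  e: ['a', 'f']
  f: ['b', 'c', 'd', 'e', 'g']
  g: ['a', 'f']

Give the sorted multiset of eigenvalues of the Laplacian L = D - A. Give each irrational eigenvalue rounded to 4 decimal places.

With the vertex order [a, b, c, d, e, f, g], the degrees are [5, 2, 2, 2, 2, 5, 2], giving D = diag(5, 2, 2, 2, 2, 5, 2) and L = D - A. L is symmetric positive semidefinite, so every eigenvalue is real and nonnegative. The single zero eigenvalue shows the graph is connected. By the matrix-tree theorem the graph has (1/7) * product of the nonzero eigenvalues = 80 spanning trees.

[0, 2, 2, 2, 2, 5, 7]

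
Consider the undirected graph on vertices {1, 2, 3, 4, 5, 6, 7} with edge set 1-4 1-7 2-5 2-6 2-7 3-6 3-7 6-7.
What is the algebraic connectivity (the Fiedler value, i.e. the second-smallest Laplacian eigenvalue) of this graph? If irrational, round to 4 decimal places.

0.4160

Each diagonal entry of L is the vertex degree and each off-diagonal entry is -1 where an edge is present, 0 otherwise; in the order [1, 2, 3, 4, 5, 6, 7] the diagonal is [2, 3, 2, 1, 1, 3, 4]. Computing the eigenvalues of L and sorting gives [0, 0.4160, 0.9010, 2.3961, 2.7872, 4.3117, 5.1879]. The Fiedler value lambda_2 = 0.4160 is strictly positive, so the graph is connected. The largest eigenvalue, 5.1879, is at most the vertex count 7. There is one zero in the spectrum, matching the 1 component.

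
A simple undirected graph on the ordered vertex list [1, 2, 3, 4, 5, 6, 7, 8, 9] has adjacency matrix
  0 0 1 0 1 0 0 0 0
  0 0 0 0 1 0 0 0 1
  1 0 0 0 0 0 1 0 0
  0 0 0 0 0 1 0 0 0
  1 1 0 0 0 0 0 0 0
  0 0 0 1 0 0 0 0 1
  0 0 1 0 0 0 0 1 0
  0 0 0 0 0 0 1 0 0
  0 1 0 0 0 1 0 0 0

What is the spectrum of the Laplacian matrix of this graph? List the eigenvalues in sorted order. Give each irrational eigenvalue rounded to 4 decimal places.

Each diagonal entry of L is the vertex degree and each off-diagonal entry is -1 where an edge is present, 0 otherwise; in the order [1, 2, 3, 4, 5, 6, 7, 8, 9] the diagonal is [2, 2, 2, 1, 2, 2, 2, 1, 2]. The multiplicity of 0 as a Laplacian eigenvalue equals the number of connected components. The single zero eigenvalue shows the graph is connected. The largest eigenvalue, 3.8794, is at most the vertex count 9.

[0, 0.1206, 0.4679, 1, 1.6527, 2.3473, 3, 3.5321, 3.8794]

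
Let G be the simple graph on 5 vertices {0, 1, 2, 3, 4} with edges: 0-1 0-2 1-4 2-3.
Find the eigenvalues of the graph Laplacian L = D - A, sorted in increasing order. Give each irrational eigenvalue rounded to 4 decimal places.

With the vertex order [0, 1, 2, 3, 4], the degrees are [2, 2, 2, 1, 1], giving D = diag(2, 2, 2, 1, 1) and L = D - A. Since every row of L sums to 0, the all-ones vector is in the kernel and 0 is an eigenvalue. The largest eigenvalue, 3.6180, is at most the vertex count 5.

[0, 0.3820, 1.3820, 2.6180, 3.6180]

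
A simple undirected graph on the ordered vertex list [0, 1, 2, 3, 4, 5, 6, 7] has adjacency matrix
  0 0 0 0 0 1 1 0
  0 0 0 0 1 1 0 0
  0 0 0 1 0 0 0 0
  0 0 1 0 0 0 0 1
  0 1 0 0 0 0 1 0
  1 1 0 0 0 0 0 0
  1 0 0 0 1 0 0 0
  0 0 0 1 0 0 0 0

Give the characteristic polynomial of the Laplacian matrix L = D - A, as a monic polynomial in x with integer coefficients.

x^8 - 14x^7 + 78x^6 - 220x^5 + 330x^4 - 250x^3 + 75x^2

Each diagonal entry of L is the vertex degree and each off-diagonal entry is -1 where an edge is present, 0 otherwise; in the order [0, 1, 2, 3, 4, 5, 6, 7] the diagonal is [2, 2, 1, 2, 2, 2, 2, 1]. Computing det(xI - L) by cofactor expansion (or equivalently via sum-over-permutations) gives x^8 - 14x^7 + 78x^6 - 220x^5 + 330x^4 - 250x^3 + 75x^2. The coefficient of x^7 equals -trace(L) = -14, matching the sum of degrees. There are 2 zeros in the spectrum, matching the 2 components.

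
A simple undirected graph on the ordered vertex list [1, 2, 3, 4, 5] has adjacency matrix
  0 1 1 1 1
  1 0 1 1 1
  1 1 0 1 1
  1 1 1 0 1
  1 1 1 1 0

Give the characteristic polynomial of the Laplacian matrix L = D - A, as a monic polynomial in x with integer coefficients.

x^5 - 20x^4 + 150x^3 - 500x^2 + 625x

With the vertex order [1, 2, 3, 4, 5], the degrees are [4, 4, 4, 4, 4], giving D = diag(4, 4, 4, 4, 4) and L = D - A. Computing det(xI - L) by cofactor expansion (or equivalently via sum-over-permutations) gives x^5 - 20x^4 + 150x^3 - 500x^2 + 625x. The constant term is 0 because L is singular (the all-ones vector lies in its kernel). By the matrix-tree theorem the graph has (1/5) * product of the nonzero eigenvalues = 125 spanning trees.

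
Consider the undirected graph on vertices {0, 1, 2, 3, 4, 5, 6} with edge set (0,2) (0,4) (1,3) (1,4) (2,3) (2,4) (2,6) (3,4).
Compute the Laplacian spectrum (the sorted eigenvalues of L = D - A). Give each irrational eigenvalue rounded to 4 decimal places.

Reading degrees in the order [0, 1, 2, 3, 4, 5, 6] gives [2, 2, 4, 3, 4, 0, 1]; set D = diag(2, 2, 4, 3, 4, 0, 1) and form L = D - A. L is symmetric positive semidefinite, so every eigenvalue is real and nonnegative. The 2 zero eigenvalues correspond to the 2 connected components.

[0, 0, 0.8851, 1.6972, 3.2541, 4.8608, 5.3028]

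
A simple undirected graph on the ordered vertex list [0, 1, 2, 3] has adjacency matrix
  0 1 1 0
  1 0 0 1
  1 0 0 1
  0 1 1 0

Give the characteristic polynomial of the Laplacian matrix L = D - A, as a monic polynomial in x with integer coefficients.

With the vertex order [0, 1, 2, 3], the degrees are [2, 2, 2, 2], giving D = diag(2, 2, 2, 2) and L = D - A. Computing det(xI - L) by cofactor expansion (or equivalently via sum-over-permutations) gives x^4 - 8x^3 + 20x^2 - 16x. Since p(0) = det(-L) = 0, x divides p(x). By the matrix-tree theorem the graph has (1/4) * product of the nonzero eigenvalues = 4 spanning trees.

x^4 - 8x^3 + 20x^2 - 16x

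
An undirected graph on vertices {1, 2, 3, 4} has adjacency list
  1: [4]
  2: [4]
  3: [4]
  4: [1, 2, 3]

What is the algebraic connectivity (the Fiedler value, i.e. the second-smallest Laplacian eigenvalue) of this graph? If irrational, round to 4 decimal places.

Reading degrees in the order [1, 2, 3, 4] gives [1, 1, 1, 3]; set D = diag(1, 1, 1, 3) and form L = D - A. The sorted Laplacian eigenvalues are [0, 1, 1, 4]; the algebraic connectivity is the second entry, 1. By the matrix-tree theorem the graph has (1/4) * product of the nonzero eigenvalues = 1 spanning tree.

1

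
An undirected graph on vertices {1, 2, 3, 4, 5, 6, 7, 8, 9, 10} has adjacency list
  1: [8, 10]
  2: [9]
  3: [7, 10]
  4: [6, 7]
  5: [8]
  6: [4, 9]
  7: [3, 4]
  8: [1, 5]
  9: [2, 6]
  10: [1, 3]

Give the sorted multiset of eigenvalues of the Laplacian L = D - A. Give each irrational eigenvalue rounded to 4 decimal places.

Each diagonal entry of L is the vertex degree and each off-diagonal entry is -1 where an edge is present, 0 otherwise; in the order [1, 2, 3, 4, 5, 6, 7, 8, 9, 10] the diagonal is [2, 1, 2, 2, 1, 2, 2, 2, 2, 2]. L is symmetric positive semidefinite, so every eigenvalue is real and nonnegative. By the matrix-tree theorem the graph has (1/10) * product of the nonzero eigenvalues = 1 spanning tree.

[0, 0.0979, 0.3820, 0.8244, 1.3820, 2, 2.6180, 3.1756, 3.6180, 3.9021]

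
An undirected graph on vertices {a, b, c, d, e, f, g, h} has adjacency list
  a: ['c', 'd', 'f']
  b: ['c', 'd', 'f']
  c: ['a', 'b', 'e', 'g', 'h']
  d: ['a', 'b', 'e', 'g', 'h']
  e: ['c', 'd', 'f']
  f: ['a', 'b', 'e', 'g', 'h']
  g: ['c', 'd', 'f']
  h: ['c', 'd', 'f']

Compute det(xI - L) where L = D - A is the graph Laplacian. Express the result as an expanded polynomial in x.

With the vertex order [a, b, c, d, e, f, g, h], the degrees are [3, 3, 5, 5, 3, 5, 3, 3], giving D = diag(3, 3, 5, 5, 3, 5, 3, 3) and L = D - A. Computing det(xI - L) by cofactor expansion (or equivalently via sum-over-permutations) gives x^8 - 30x^7 + 375x^6 - 2540x^5 + 10095x^4 - 23598x^3 + 30105x^2 - 16200x. The constant term is 0 because L is singular (the all-ones vector lies in its kernel). There is one zero in the spectrum, matching the 1 component.

x^8 - 30x^7 + 375x^6 - 2540x^5 + 10095x^4 - 23598x^3 + 30105x^2 - 16200x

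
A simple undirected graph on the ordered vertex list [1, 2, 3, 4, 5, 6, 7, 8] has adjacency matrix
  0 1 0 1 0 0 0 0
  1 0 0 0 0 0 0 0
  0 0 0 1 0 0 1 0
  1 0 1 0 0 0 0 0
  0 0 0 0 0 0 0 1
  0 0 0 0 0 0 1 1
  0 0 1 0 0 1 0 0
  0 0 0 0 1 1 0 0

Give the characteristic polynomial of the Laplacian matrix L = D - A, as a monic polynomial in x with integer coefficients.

x^8 - 14x^7 + 78x^6 - 220x^5 + 330x^4 - 252x^3 + 84x^2 - 8x

Reading degrees in the order [1, 2, 3, 4, 5, 6, 7, 8] gives [2, 1, 2, 2, 1, 2, 2, 2]; set D = diag(2, 1, 2, 2, 1, 2, 2, 2) and form L = D - A. L has integer entries, so p(x) = det(xI - L) has integer coefficients. Expanding the determinant yields x^8 - 14x^7 + 78x^6 - 220x^5 + 330x^4 - 252x^3 + 84x^2 - 8x. The coefficient of x^7 equals -trace(L) = -14, matching the sum of degrees. By the matrix-tree theorem the graph has (1/8) * product of the nonzero eigenvalues = 1 spanning tree.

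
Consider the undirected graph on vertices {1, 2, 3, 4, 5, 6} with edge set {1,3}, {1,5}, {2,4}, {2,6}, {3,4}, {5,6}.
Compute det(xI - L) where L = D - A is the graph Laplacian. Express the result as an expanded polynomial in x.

With the vertex order [1, 2, 3, 4, 5, 6], the degrees are [2, 2, 2, 2, 2, 2], giving D = diag(2, 2, 2, 2, 2, 2) and L = D - A. The eigenvalues of L are [0, 1, 1, 3, 3, 4]; the characteristic polynomial is the product of (x - lambda_i), which multiplies out to x^6 - 12x^5 + 54x^4 - 112x^3 + 105x^2 - 36x. The coefficient of x^5 equals -trace(L) = -12, matching the sum of degrees. The largest eigenvalue, 4, is at most the vertex count 6.

x^6 - 12x^5 + 54x^4 - 112x^3 + 105x^2 - 36x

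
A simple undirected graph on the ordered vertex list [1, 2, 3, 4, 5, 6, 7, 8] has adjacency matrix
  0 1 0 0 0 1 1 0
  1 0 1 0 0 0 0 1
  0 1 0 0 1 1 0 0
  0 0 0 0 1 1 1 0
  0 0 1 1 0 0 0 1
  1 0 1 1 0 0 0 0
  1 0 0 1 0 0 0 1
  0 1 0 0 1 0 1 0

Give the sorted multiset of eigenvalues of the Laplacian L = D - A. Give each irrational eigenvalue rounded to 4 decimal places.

With the vertex order [1, 2, 3, 4, 5, 6, 7, 8], the degrees are [3, 3, 3, 3, 3, 3, 3, 3], giving D = diag(3, 3, 3, 3, 3, 3, 3, 3) and L = D - A. Diagonalising L (or applying a numerical eigensolver to the 8x8 matrix) gives the spectrum above. There is one zero in the spectrum, matching the 1 component. The eigenvalues sum to 24, which equals trace(L) = 2|E|.

[0, 2, 2, 2, 4, 4, 4, 6]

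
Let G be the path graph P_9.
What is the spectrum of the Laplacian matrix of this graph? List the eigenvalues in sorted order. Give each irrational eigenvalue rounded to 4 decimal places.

[0, 0.1206, 0.4679, 1, 1.6527, 2.3473, 3, 3.5321, 3.8794]

The graph has 9 vertices and degree multiset [2, 2, 2, 2, 2, 2, 2, 1, 1]; D is the diagonal matrix of degrees and L = D - A. L is symmetric positive semidefinite, so every eigenvalue is real and nonnegative. The largest eigenvalue, 3.8794, is at most the vertex count 9.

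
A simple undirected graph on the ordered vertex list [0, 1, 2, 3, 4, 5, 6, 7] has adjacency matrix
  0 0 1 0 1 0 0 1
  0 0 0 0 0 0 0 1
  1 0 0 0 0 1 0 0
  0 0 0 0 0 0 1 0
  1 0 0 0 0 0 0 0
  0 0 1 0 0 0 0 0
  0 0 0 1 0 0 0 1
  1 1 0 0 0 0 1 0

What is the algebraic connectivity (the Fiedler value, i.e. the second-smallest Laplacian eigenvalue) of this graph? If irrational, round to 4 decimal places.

0.2509

Reading degrees in the order [0, 1, 2, 3, 4, 5, 6, 7] gives [3, 1, 2, 1, 1, 1, 2, 3]; set D = diag(3, 1, 2, 1, 1, 1, 2, 3) and form L = D - A. The sorted Laplacian eigenvalues are [0, 0.2509, 0.5858, 0.7287, 2, 2.3349, 3.4142, 4.6855]; the algebraic connectivity is the second entry, 0.2509. The largest eigenvalue, 4.6855, is at most the vertex count 8.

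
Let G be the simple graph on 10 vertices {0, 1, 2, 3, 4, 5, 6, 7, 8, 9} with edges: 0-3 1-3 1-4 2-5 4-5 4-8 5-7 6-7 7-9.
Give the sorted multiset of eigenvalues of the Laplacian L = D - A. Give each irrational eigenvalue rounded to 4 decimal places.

[0, 0.1614, 0.4439, 0.6905, 1, 1.4077, 2.4604, 3.0833, 3.9006, 4.8522]

Reading degrees in the order [0, 1, 2, 3, 4, 5, 6, 7, 8, 9] gives [1, 2, 1, 2, 3, 3, 1, 3, 1, 1]; set D = diag(1, 2, 1, 2, 3, 3, 1, 3, 1, 1) and form L = D - A. Diagonalising L (or applying a numerical eigensolver to the 10x10 matrix) gives the spectrum above. The single zero eigenvalue shows the graph is connected. There is one zero in the spectrum, matching the 1 component. The largest eigenvalue, 4.8522, is at most the vertex count 10.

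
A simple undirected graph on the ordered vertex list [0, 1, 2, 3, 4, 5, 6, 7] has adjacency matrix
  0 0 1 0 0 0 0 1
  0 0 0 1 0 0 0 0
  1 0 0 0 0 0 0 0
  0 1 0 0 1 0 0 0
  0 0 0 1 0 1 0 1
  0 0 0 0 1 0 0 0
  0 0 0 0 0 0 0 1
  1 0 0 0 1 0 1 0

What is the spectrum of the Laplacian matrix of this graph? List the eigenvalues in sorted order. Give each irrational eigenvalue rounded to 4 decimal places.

Each diagonal entry of L is the vertex degree and each off-diagonal entry is -1 where an edge is present, 0 otherwise; in the order [0, 1, 2, 3, 4, 5, 6, 7] the diagonal is [2, 1, 1, 2, 3, 1, 1, 3]. Since every row of L sums to 0, the all-ones vector is in the kernel and 0 is an eigenvalue. The single zero eigenvalue shows the graph is connected. There is one zero in the spectrum, matching the 1 component.

[0, 0.2509, 0.5858, 0.7287, 2, 2.3349, 3.4142, 4.6855]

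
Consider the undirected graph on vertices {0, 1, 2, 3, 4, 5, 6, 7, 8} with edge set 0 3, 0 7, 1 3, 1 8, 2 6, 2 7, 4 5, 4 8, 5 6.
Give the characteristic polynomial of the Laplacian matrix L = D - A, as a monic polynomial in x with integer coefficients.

x^9 - 18x^8 + 135x^7 - 546x^6 + 1287x^5 - 1782x^4 + 1386x^3 - 540x^2 + 81x

Each diagonal entry of L is the vertex degree and each off-diagonal entry is -1 where an edge is present, 0 otherwise; in the order [0, 1, 2, 3, 4, 5, 6, 7, 8] the diagonal is [2, 2, 2, 2, 2, 2, 2, 2, 2]. L has integer entries, so p(x) = det(xI - L) has integer coefficients. Expanding the determinant yields x^9 - 18x^8 + 135x^7 - 546x^6 + 1287x^5 - 1782x^4 + 1386x^3 - 540x^2 + 81x. The constant term is 0 because L is singular (the all-ones vector lies in its kernel).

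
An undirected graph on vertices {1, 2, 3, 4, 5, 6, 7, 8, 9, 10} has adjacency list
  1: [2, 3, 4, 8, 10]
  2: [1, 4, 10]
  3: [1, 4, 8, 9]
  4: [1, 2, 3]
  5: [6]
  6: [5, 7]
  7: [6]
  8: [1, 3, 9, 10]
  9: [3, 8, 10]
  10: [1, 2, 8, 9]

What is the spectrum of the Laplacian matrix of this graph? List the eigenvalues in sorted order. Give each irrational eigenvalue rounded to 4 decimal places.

[0, 0, 1, 1.9697, 3, 3, 4.1346, 5, 5.5794, 6.3163]

Reading degrees in the order [1, 2, 3, 4, 5, 6, 7, 8, 9, 10] gives [5, 3, 4, 3, 1, 2, 1, 4, 3, 4]; set D = diag(5, 3, 4, 3, 1, 2, 1, 4, 3, 4) and form L = D - A. L is symmetric positive semidefinite, so every eigenvalue is real and nonnegative. The 2 zero eigenvalues correspond to the 2 connected components. There are 2 zeros in the spectrum, matching the 2 components. The largest eigenvalue, 6.3163, is at most the vertex count 10.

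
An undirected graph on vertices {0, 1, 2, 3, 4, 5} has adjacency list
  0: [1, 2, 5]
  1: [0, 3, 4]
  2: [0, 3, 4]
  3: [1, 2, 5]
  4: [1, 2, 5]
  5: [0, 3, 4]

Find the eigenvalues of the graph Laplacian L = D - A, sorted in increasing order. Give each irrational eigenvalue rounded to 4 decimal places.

With the vertex order [0, 1, 2, 3, 4, 5], the degrees are [3, 3, 3, 3, 3, 3], giving D = diag(3, 3, 3, 3, 3, 3) and L = D - A. Since every row of L sums to 0, the all-ones vector is in the kernel and 0 is an eigenvalue. The single zero eigenvalue shows the graph is connected.

[0, 3, 3, 3, 3, 6]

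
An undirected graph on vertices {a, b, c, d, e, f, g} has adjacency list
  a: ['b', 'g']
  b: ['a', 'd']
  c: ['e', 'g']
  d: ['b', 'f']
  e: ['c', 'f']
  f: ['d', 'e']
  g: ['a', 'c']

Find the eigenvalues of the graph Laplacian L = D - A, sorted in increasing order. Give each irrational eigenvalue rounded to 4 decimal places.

Reading degrees in the order [a, b, c, d, e, f, g] gives [2, 2, 2, 2, 2, 2, 2]; set D = diag(2, 2, 2, 2, 2, 2, 2) and form L = D - A. The multiplicity of 0 as a Laplacian eigenvalue equals the number of connected components. The largest eigenvalue, 3.8019, is at most the vertex count 7.

[0, 0.7530, 0.7530, 2.4450, 2.4450, 3.8019, 3.8019]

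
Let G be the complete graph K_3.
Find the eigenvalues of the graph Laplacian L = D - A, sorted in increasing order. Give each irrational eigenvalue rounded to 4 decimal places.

The graph has 3 vertices and degree multiset [2, 2, 2]; D is the diagonal matrix of degrees and L = D - A. L is symmetric positive semidefinite, so every eigenvalue is real and nonnegative.

[0, 3, 3]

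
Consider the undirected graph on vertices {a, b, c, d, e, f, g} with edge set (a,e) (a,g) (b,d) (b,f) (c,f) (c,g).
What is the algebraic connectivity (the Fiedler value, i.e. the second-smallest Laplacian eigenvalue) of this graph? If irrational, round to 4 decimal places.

With the vertex order [a, b, c, d, e, f, g], the degrees are [2, 2, 2, 1, 1, 2, 2], giving D = diag(2, 2, 2, 1, 1, 2, 2) and L = D - A. The smallest Laplacian eigenvalue is always 0. The next one, lambda_2 = 0.1981, measures how hard the graph is to disconnect: larger values mean better connectivity. There is one zero in the spectrum, matching the 1 component.

0.1981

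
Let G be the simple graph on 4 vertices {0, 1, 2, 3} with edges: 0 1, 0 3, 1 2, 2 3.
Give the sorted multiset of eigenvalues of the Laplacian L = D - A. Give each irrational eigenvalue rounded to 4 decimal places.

[0, 2, 2, 4]

With the vertex order [0, 1, 2, 3], the degrees are [2, 2, 2, 2], giving D = diag(2, 2, 2, 2) and L = D - A. Since every row of L sums to 0, the all-ones vector is in the kernel and 0 is an eigenvalue. The largest eigenvalue, 4, is at most the vertex count 4. By the matrix-tree theorem the graph has (1/4) * product of the nonzero eigenvalues = 4 spanning trees.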